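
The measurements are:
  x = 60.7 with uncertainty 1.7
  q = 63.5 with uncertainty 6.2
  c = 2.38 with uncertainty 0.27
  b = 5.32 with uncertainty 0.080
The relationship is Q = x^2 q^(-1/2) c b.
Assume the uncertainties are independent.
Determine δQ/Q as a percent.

Each factor contributes (exponent × relative error)² to (δQ/Q)²:
  (2·δx/x)² = (2×0.0280)² = 0.00314;  (−½·δq/q)² = (-0.5×0.0976)² = 0.00238;  (1·δc/c)² = (1×0.113)² = 0.0129;  (1·δb/b)² = (1×0.0150)² = 0.000226
δQ/Q = √(0.0186) = 0.136

13.6%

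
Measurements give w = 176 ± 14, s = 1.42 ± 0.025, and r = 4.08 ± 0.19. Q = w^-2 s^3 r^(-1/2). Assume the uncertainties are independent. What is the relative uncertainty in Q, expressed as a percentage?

16.9%

Products/powers → add relative errors in quadrature, weighted by exponent:
  (-2·δw/w)² = (-2×0.0795)² = 0.0253;  (3·δs/s)² = (3×0.0176)² = 0.00279;  (−½·δr/r)² = (-0.5×0.0466)² = 0.000542
δQ/Q = √(0.0286) = 0.169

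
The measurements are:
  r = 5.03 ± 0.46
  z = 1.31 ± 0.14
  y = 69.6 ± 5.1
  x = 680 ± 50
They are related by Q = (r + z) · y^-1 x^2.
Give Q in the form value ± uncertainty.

42100 ± 7620

Let u = r + z = 6.34. δu = √(δr² + δz²) = √(0.212 + 0.0196) = 0.481, so δu/u = 0.0758.
Q is then a monomial in u, y, x:
δQ/Q = √((δu/u)² + (-1·δy/y)² + (2·δx/x)²) = √(0.00575 + 0.00537 + 0.0216) = 0.181
Q = 42100, so δQ = 0.181 × 42100 = 7620.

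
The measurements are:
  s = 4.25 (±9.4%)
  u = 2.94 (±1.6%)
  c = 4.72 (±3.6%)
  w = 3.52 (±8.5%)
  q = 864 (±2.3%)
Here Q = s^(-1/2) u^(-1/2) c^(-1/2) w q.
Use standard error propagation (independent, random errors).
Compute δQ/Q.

0.102

Products/powers → add relative errors in quadrature, weighted by exponent:
  (−½·δs/s)² = (-0.5×0.0940)² = 0.00221;  (−½·δu/u)² = (-0.5×0.0160)² = 6.4e-05;  (−½·δc/c)² = (-0.5×0.0360)² = 0.000324;  (1·δw/w)² = (1×0.0850)² = 0.00723;  (1·δq/q)² = (1×0.0230)² = 0.000529
δQ/Q = √(0.0104) = 0.102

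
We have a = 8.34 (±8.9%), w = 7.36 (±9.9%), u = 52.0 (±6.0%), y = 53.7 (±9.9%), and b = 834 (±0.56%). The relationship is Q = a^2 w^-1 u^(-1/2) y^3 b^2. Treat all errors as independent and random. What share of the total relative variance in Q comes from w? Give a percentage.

7.50%

(δQ/Q)² = (2·δa/a)² + (-1·δw/w)² + (−½·δu/u)² + (3·δy/y)² + (2·δb/b)²
  a term: (2×0.0890)² = 0.0317
  w term: (-1×0.0990)² = 0.00980
  u term: (-0.5×0.0600)² = 0.000900
  y term: (3×0.0990)² = 0.0882
  b term: (2×0.00560)² = 0.000125
Total = 0.131. Share from w = 0.00980/0.131 = 0.0750.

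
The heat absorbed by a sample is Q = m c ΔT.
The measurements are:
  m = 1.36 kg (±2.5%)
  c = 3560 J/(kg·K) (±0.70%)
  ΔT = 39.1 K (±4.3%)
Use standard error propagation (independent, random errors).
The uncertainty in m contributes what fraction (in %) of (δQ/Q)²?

24.8%

(δQ/Q)² = (1·δm/m)² + (1·δc/c)² + (1·δΔT/ΔT)²
  m term: (1×0.0250)² = 0.000625
  c term: (1×0.00700)² = 4.9e-05
  ΔT term: (1×0.0430)² = 0.00185
Total = 0.00252. Share from m = 0.000625/0.00252 = 0.248.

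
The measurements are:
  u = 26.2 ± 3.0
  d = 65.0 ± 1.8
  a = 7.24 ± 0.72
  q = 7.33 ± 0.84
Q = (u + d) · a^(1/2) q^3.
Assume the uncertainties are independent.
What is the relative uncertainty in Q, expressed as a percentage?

34.9%

Let w = u + d = 91.2. δw = √(δu² + δd²) = √(9.00 + 3.24) = 3.50, so δw/w = 0.0384.
Q is then a monomial in w, a, q:
δQ/Q = √((δw/w)² + (½·δa/a)² + (3·δq/q)²) = √(0.00147 + 0.00247 + 0.118) = 0.349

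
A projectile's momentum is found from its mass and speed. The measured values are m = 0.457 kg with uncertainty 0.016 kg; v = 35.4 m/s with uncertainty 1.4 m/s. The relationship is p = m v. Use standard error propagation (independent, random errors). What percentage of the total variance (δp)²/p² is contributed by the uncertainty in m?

43.9%

(δp/p)² = (1·δm/m)² + (1·δv/v)²
  m term: (1×0.0350)² = 0.00123
  v term: (1×0.0395)² = 0.00156
Total = 0.00279. Share from m = 0.00123/0.00279 = 0.439.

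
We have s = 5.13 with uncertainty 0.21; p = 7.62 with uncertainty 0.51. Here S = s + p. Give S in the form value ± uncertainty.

Absolute uncertainties add in quadrature for a linear combination:
  (δs)² = 0.0441;  (δp)² = 0.260
δS = √(0.304) = 0.552
S = 12.8.

12.8 ± 0.552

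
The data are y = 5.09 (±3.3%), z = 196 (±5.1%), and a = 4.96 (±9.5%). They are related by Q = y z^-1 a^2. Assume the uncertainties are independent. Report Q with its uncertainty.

0.639 ± 0.127

Q is a product of powers, so relative uncertainties combine in quadrature:
  (1·δy/y)² = (1×0.0330)² = 0.00109;  (-1·δz/z)² = (-1×0.0510)² = 0.00260;  (2·δa/a)² = (2×0.0950)² = 0.0361
δQ/Q = √(0.0398) = 0.199
Q = 0.639, so δQ = 0.199 × 0.639 = 0.127.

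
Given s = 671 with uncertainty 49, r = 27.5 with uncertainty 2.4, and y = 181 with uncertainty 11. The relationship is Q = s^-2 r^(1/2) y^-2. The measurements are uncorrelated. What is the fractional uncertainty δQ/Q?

Since Q is a product/quotient, work with relative uncertainties:
  (-2·δs/s)² = (-2×0.0730)² = 0.0213;  (½·δr/r)² = (0.5×0.0873)² = 0.00190;  (-2·δy/y)² = (-2×0.0608)² = 0.0148
δQ/Q = √(0.0380) = 0.195

0.195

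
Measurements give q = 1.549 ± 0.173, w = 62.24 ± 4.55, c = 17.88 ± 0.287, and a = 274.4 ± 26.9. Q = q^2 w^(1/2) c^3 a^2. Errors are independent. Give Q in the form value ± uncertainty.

Each factor contributes (exponent × relative error)² to (δQ/Q)²:
  (2·δq/q)² = (2×0.112)² = 0.0499;  (½·δw/w)² = (0.5×0.0731)² = 0.00134;  (3·δc/c)² = (3×0.0161)² = 0.00232;  (2·δa/a)² = (2×0.0980)² = 0.0384
δQ/Q = √(0.0920) = 0.303
Q = 8.147e+09, so δQ = 0.303 × 8.147e+09 = 2.47e+09.

(8.147 ± 2.47) × 10^9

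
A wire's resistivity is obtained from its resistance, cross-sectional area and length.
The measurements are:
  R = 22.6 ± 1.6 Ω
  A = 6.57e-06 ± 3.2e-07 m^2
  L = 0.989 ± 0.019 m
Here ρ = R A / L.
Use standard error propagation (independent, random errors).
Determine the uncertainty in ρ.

Products/powers → add relative errors in quadrature, weighted by exponent:
  (1·δR/R)² = (1×0.0708)² = 0.00501;  (1·δA/A)² = (1×0.0487)² = 0.00237;  (-1·δL/L)² = (-1×0.0192)² = 0.000369
δρ/ρ = √(0.00775) = 0.0881
ρ = 0.000150 Ω·m, so δρ = 0.0881 × 0.000150 = 1.32e-05 Ω·m.

1.32e-05 Ω·m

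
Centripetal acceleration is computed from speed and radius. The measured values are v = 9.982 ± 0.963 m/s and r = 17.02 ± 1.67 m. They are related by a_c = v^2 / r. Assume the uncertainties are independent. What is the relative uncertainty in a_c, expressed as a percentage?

21.6%

a_c is a product of powers, so relative uncertainties combine in quadrature:
  (2·δv/v)² = (2×0.0965)² = 0.0372;  (-1·δr/r)² = (-1×0.0981)² = 0.00963
δa_c/a_c = √(0.0469) = 0.216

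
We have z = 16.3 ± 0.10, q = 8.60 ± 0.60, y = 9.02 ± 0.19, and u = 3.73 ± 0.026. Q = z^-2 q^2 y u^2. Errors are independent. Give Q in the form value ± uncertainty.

34.9 ± 4.97

Products/powers → add relative errors in quadrature, weighted by exponent:
  (-2·δz/z)² = (-2×0.00613)² = 0.000151;  (2·δq/q)² = (2×0.0698)² = 0.0195;  (1·δy/y)² = (1×0.0211)² = 0.000444;  (2·δu/u)² = (2×0.00697)² = 0.000194
δQ/Q = √(0.0203) = 0.142
Q = 34.9, so δQ = 0.142 × 34.9 = 4.97.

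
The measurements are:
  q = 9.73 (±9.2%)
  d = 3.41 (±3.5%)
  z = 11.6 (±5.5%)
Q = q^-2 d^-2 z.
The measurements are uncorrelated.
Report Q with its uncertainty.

Products/powers → add relative errors in quadrature, weighted by exponent:
  (-2·δq/q)² = (-2×0.0920)² = 0.0339;  (-2·δd/d)² = (-2×0.0350)² = 0.00490;  (1·δz/z)² = (1×0.0550)² = 0.00302
δQ/Q = √(0.0418) = 0.204
Q = 0.0105, so δQ = 0.204 × 0.0105 = 0.00215.

0.0105 ± 0.00215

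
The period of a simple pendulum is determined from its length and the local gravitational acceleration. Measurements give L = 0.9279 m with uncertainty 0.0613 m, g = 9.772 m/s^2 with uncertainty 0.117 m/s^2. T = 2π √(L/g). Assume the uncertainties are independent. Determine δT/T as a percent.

3.36%

T is a product of powers, so relative uncertainties combine in quadrature:
  (½·δL/L)² = (0.5×0.0661)² = 0.00109;  (−½·δg/g)² = (-0.5×0.0120)² = 3.58e-05
δT/T = √(0.00113) = 0.0336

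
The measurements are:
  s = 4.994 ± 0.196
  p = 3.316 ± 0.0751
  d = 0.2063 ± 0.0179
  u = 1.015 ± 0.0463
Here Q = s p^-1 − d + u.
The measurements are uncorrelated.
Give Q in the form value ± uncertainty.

2.315 ± 0.0844

Let w = s·p^-1 = 1.506. δw/w = √((1·δs/s)² + (-1·δp/p)²) = √(0.00154 + 0.000513) = 0.0453, so δw = 0.0682.
Q = w − d + u: δQ = √(δw² + δd² + δu²) = √(0.00466 + 0.000320 + 0.00214) = 0.0844
Q = 2.315.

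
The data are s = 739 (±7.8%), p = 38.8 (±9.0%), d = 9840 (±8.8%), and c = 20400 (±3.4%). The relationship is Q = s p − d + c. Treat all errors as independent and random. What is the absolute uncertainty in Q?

Let w = s·p = 28700. δw/w = √((1·δs/s)² + (1·δp/p)²) = √(0.00608 + 0.00810) = 0.119, so δw = 3410.
Q = w − d + c: δQ = √(δw² + δd² + δc²) = √(1.17e+07 + 7.5e+05 + 4.81e+05) = 3590

3590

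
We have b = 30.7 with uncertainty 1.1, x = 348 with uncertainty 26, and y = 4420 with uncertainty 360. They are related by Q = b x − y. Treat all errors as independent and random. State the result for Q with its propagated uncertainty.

6260 ± 956

Let p = b·x = 10700. δp/p = √((1·δb/b)² + (1·δx/x)²) = √(0.00128 + 0.00558) = 0.0829, so δp = 885.
Q = p − y: δQ = √(δp² + δy²) = √(7.84e+05 + 1.3e+05) = 956
Q = 6260.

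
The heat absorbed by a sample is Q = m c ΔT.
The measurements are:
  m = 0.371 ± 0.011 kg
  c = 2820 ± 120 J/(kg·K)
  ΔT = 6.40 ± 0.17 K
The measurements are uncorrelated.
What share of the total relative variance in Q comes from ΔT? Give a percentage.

(δQ/Q)² = (1·δm/m)² + (1·δc/c)² + (1·δΔT/ΔT)²
  m term: (1×0.0296)² = 0.000879
  c term: (1×0.0426)² = 0.00181
  ΔT term: (1×0.0266)² = 0.000706
Total = 0.00340. Share from ΔT = 0.000706/0.00340 = 0.208.

20.8%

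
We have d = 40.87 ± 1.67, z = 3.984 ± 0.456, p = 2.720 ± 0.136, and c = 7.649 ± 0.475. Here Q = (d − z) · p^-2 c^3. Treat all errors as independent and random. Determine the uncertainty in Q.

483

Let u = d − z = 36.89. δu = √(δd² + δz²) = √(2.79 + 0.208) = 1.73, so δu/u = 0.0469.
Q is then a monomial in u, p, c:
δQ/Q = √((δu/u)² + (-2·δp/p)² + (3·δc/c)²) = √(0.00220 + 0.0100 + 0.0347) = 0.217
Q = 2231, so δQ = 0.217 × 2231 = 483.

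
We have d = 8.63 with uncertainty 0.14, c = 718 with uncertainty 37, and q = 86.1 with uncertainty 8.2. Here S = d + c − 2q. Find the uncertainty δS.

Absolute uncertainties add in quadrature for a linear combination:
  (δd)² = 0.0196;  (δc)² = 1370;  (2·δq)² = 269
δS = √(1640) = 40.5

40.5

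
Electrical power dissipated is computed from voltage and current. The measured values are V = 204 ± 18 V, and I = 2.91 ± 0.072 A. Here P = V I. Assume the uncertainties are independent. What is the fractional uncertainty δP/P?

0.0916

Each factor contributes (exponent × relative error)² to (δP/P)²:
  (1·δV/V)² = (1×0.0882)² = 0.00779;  (1·δI/I)² = (1×0.0247)² = 0.000612
δP/P = √(0.00840) = 0.0916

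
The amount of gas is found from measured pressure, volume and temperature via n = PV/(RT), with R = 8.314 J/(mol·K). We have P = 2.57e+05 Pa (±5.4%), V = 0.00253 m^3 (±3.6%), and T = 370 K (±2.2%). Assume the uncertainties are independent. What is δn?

0.0145 mol

Relative error in a monomial: (δn/n)² = Σ (nᵢ · δxᵢ/xᵢ)².
  (1·δP/P)² = (1×0.0540)² = 0.00292;  (1·δV/V)² = (1×0.0360)² = 0.00130;  (-1·δT/T)² = (-1×0.0220)² = 0.000484
δn/n = √(0.00470) = 0.0685
n = 0.211 mol, so δn = 0.0685 × 0.211 = 0.0145 mol.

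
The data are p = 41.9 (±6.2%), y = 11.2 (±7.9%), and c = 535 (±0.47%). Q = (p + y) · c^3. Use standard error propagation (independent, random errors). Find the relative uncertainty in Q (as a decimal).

Let u = p + y = 53.1. δu = √(δp² + δy²) = √(6.75 + 0.783) = 2.74, so δu/u = 0.0517.
Q is then a monomial in u, c:
δQ/Q = √((δu/u)² + (3·δc/c)²) = √(0.00267 + 0.000199) = 0.0536

0.0536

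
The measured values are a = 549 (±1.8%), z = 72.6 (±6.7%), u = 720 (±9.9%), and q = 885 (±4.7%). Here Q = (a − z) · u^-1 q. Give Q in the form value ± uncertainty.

Let w = a − z = 476. δw = √(δa² + δz²) = √(97.7 + 23.7) = 11.0, so δw/w = 0.0231.
Q is then a monomial in w, u, q:
δQ/Q = √((δw/w)² + (-1·δu/u)² + (1·δq/q)²) = √(0.000535 + 0.00980 + 0.00221) = 0.112
Q = 586, so δQ = 0.112 × 586 = 65.6.

586 ± 65.6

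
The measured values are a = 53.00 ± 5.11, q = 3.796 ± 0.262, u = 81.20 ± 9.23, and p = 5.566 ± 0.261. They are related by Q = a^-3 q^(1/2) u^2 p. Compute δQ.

0.179

For a monomial Q ∝ a^-3, q^(1/2), u^2, p, fractional errors add in quadrature:
  (-3·δa/a)² = (-3×0.0964)² = 0.0837;  (½·δq/q)² = (0.5×0.0690)² = 0.00119;  (2·δu/u)² = (2×0.114)² = 0.0517;  (1·δp/p)² = (1×0.0469)² = 0.00220
δQ/Q = √(0.139) = 0.372
Q = 0.4803, so δQ = 0.372 × 0.4803 = 0.179.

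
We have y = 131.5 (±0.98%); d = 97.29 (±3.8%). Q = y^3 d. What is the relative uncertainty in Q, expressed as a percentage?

Since Q is a product/quotient, work with relative uncertainties:
  (3·δy/y)² = (3×0.00980)² = 0.000864;  (1·δd/d)² = (1×0.0380)² = 0.00144
δQ/Q = √(0.00231) = 0.0480

4.80%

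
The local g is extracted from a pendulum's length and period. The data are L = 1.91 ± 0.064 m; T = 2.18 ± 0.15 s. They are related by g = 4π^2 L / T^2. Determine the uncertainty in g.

2.25 m/s^2

Products/powers → add relative errors in quadrature, weighted by exponent:
  (1·δL/L)² = (1×0.0335)² = 0.00112;  (-2·δT/T)² = (-2×0.0688)² = 0.0189
δg/g = √(0.0201) = 0.142
g = 15.9 m/s^2, so δg = 0.142 × 15.9 = 2.25 m/s^2.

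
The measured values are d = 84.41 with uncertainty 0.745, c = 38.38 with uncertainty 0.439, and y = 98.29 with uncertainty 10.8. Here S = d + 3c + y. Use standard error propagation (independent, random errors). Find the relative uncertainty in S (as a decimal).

0.0366

S is a linear combination, so absolute uncertainties add in quadrature:
  (δd)² = 0.555;  (3·δc)² = 1.73;  (δy)² = 117
δS = √(119) = 10.9
S = 297.8, so δS/S = 10.9/297.8 = 0.0366.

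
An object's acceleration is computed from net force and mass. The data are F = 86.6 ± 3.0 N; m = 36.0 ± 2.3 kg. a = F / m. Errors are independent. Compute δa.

0.175 m/s^2

For a monomial a ∝ F, m^-1, fractional errors add in quadrature:
  (1·δF/F)² = (1×0.0346)² = 0.00120;  (-1·δm/m)² = (-1×0.0639)² = 0.00408
δa/a = √(0.00528) = 0.0727
a = 2.41 m/s^2, so δa = 0.0727 × 2.41 = 0.175 m/s^2.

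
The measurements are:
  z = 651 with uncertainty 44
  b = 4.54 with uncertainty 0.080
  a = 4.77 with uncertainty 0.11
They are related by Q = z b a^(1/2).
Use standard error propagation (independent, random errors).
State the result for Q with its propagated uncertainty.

6450 ± 457

For a monomial Q ∝ z, b, a^(1/2), fractional errors add in quadrature:
  (1·δz/z)² = (1×0.0676)² = 0.00457;  (1·δb/b)² = (1×0.0176)² = 0.000311;  (½·δa/a)² = (0.5×0.0231)² = 0.000133
δQ/Q = √(0.00501) = 0.0708
Q = 6450, so δQ = 0.0708 × 6450 = 457.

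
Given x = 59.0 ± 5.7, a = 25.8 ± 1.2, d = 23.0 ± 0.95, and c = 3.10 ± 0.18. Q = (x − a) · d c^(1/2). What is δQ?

Let u = x − a = 33.2. δu = √(δx² + δa²) = √(32.5 + 1.44) = 5.82, so δu/u = 0.175.
Q is then a monomial in u, d, c:
δQ/Q = √((δu/u)² + (1·δd/d)² + (½·δc/c)²) = √(0.0308 + 0.00171 + 0.000843) = 0.183
Q = 1340, so δQ = 0.183 × 1340 = 245.

245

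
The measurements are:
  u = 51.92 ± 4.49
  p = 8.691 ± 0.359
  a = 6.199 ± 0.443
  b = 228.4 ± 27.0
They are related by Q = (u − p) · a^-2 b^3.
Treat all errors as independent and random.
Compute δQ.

5.31e+06

Let w = u − p = 43.23. δw = √(δu² + δp²) = √(20.2 + 0.129) = 4.50, so δw/w = 0.104.
Q is then a monomial in w, a, b:
δQ/Q = √((δw/w)² + (-2·δa/a)² + (3·δb/b)²) = √(0.0109 + 0.0204 + 0.126) = 0.396
Q = 1.34e+07, so δQ = 0.396 × 1.34e+07 = 5.31e+06.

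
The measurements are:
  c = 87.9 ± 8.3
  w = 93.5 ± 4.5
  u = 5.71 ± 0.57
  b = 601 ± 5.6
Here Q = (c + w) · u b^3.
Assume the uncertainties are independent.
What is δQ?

2.61e+10

Let h = c + w = 181. δh = √(δc² + δw²) = √(68.9 + 20.2) = 9.44, so δh/h = 0.0520.
Q is then a monomial in h, u, b:
δQ/Q = √((δh/h)² + (1·δu/u)² + (3·δb/b)²) = √(0.00271 + 0.00997 + 0.000781) = 0.116
Q = 2.25e+11, so δQ = 0.116 × 2.25e+11 = 2.61e+10.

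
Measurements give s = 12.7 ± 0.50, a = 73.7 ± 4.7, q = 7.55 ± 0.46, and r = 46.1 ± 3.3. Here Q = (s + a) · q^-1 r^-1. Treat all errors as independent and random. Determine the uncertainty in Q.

Let u = s + a = 86.4. δu = √(δs² + δa²) = √(0.250 + 22.1) = 4.73, so δu/u = 0.0547.
Q is then a monomial in u, q, r:
δQ/Q = √((δu/u)² + (-1·δq/q)² + (-1·δr/r)²) = √(0.00299 + 0.00371 + 0.00512) = 0.109
Q = 0.248, so δQ = 0.109 × 0.248 = 0.0270.

0.0270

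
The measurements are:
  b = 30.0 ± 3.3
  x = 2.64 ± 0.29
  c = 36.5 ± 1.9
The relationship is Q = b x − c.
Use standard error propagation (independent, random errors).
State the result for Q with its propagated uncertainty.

42.7 ± 12.5

Let p = b·x = 79.2. δp/p = √((1·δb/b)² + (1·δx/x)²) = √(0.0121 + 0.0121) = 0.155, so δp = 12.3.
Q = p − c: δQ = √(δp² + δc²) = √(152 + 3.61) = 12.5
Q = 42.7.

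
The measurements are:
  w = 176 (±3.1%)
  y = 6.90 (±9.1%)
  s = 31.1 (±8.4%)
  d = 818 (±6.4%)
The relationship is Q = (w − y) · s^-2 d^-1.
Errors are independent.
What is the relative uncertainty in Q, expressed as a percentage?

Let u = w − y = 169. δu = √(δw² + δy²) = √(29.8 + 0.394) = 5.49, so δu/u = 0.0325.
Q is then a monomial in u, s, d:
δQ/Q = √((δu/u)² + (-2·δs/s)² + (-1·δd/d)²) = √(0.00105 + 0.0282 + 0.00410) = 0.183

18.3%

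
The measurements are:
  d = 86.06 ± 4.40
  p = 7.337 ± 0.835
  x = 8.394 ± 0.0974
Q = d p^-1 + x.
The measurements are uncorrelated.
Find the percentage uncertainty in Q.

7.29%

Let w = d·p^-1 = 11.73. δw/w = √((1·δd/d)² + (-1·δp/p)²) = √(0.00261 + 0.0130) = 0.125, so δw = 1.46.
Q = w + x: δQ = √(δw² + δx²) = √(2.14 + 0.00949) = 1.47
Q = 20.12, so δQ/Q = 1.47/20.12 = 0.0729.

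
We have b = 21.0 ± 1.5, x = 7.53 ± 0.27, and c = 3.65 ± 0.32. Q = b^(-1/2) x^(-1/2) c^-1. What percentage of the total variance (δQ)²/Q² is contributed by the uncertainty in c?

82.8%

(δQ/Q)² = (−½·δb/b)² + (−½·δx/x)² + (-1·δc/c)²
  b term: (-0.5×0.0714)² = 0.00128
  x term: (-0.5×0.0359)² = 0.000321
  c term: (-1×0.0877)² = 0.00769
Total = 0.00928. Share from c = 0.00769/0.00928 = 0.828.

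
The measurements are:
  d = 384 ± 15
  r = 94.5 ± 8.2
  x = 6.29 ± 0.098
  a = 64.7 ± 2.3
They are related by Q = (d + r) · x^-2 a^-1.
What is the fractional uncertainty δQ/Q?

Let u = d + r = 478. δu = √(δd² + δr²) = √(225 + 67.2) = 17.1, so δu/u = 0.0357.
Q is then a monomial in u, x, a:
δQ/Q = √((δu/u)² + (-2·δx/x)² + (-1·δa/a)²) = √(0.00128 + 0.000971 + 0.00126) = 0.0593

0.0593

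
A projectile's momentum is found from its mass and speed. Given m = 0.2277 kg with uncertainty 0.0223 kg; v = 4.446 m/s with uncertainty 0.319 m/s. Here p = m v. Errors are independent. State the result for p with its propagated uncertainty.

Since p is a product/quotient, work with relative uncertainties:
  (1·δm/m)² = (1×0.0979)² = 0.00959;  (1·δv/v)² = (1×0.0717)² = 0.00515
δp/p = √(0.0147) = 0.121
p = 1.012 kg·m/s, so δp = 0.121 × 1.012 = 0.123 kg·m/s.

1.012 ± 0.123 kg·m/s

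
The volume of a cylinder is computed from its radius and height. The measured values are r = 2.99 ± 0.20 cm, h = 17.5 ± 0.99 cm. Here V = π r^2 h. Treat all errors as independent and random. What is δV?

Products/powers → add relative errors in quadrature, weighted by exponent:
  (2·δr/r)² = (2×0.0669)² = 0.0179;  (1·δh/h)² = (1×0.0566)² = 0.00320
δV/V = √(0.0211) = 0.145
V = 492 cm^3, so δV = 0.145 × 492 = 71.4 cm^3.

71.4 cm^3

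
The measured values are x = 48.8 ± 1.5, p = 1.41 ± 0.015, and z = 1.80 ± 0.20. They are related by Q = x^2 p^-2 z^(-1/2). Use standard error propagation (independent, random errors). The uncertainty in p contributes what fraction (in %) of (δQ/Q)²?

(δQ/Q)² = (2·δx/x)² + (-2·δp/p)² + (−½·δz/z)²
  x term: (2×0.0307)² = 0.00378
  p term: (-2×0.0106)² = 0.000453
  z term: (-0.5×0.111)² = 0.00309
Total = 0.00732. Share from p = 0.000453/0.00732 = 0.0619.

6.19%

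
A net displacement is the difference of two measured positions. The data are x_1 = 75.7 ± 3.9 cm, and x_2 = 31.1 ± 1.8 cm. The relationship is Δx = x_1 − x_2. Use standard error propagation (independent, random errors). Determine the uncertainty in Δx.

4.30 cm

Each term contributes (cᵢ δxᵢ)² to (δΔx)²:
  (δx_1)² = 15.2;  (δx_2)² = 3.24
δΔx = √(18.4) = 4.30 cm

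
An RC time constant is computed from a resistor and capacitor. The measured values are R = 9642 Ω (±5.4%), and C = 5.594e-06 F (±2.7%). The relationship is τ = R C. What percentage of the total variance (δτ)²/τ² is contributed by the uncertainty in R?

(δτ/τ)² = (1·δR/R)² + (1·δC/C)²
  R term: (1×0.0540)² = 0.00292
  C term: (1×0.0270)² = 0.000729
Total = 0.00365. Share from R = 0.00292/0.00365 = 0.800.

80.0%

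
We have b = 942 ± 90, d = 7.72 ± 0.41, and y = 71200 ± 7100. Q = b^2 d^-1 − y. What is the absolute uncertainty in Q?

23900

Let p = b^2·d^-1 = 1.15e+05. δp/p = √((2·δb/b)² + (-1·δd/d)²) = √(0.0365 + 0.00282) = 0.198, so δp = 22800.
Q = p − y: δQ = √(δp² + δy²) = √(5.2e+08 + 5.04e+07) = 23900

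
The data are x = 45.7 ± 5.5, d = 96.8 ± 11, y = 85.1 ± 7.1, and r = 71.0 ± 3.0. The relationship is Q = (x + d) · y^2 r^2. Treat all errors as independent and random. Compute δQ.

1.07e+09

Let u = x + d = 142. δu = √(δx² + δd²) = √(30.2 + 121) = 12.3, so δu/u = 0.0863.
Q is then a monomial in u, y, r:
δQ/Q = √((δu/u)² + (2·δy/y)² + (2·δr/r)²) = √(0.00745 + 0.0278 + 0.00714) = 0.206
Q = 5.2e+09, so δQ = 0.206 × 5.2e+09 = 1.07e+09.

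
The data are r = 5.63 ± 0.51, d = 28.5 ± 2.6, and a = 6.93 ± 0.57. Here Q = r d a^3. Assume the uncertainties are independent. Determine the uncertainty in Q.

Relative error in a monomial: (δQ/Q)² = Σ (nᵢ · δxᵢ/xᵢ)².
  (1·δr/r)² = (1×0.0906)² = 0.00821;  (1·δd/d)² = (1×0.0912)² = 0.00832;  (3·δa/a)² = (3×0.0823)² = 0.0609
δQ/Q = √(0.0774) = 0.278
Q = 53400, so δQ = 0.278 × 53400 = 14900.

14900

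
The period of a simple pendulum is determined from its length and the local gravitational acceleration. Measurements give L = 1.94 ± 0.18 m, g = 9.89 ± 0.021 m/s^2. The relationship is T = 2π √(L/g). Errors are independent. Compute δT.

0.129 s

Each factor contributes (exponent × relative error)² to (δT/T)²:
  (½·δL/L)² = (0.5×0.0928)² = 0.00215;  (−½·δg/g)² = (-0.5×0.00212)² = 1.13e-06
δT/T = √(0.00215) = 0.0464
T = 2.78 s, so δT = 0.0464 × 2.78 = 0.129 s.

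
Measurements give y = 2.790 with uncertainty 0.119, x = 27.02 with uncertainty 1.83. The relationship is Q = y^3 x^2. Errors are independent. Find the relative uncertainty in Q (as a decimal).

0.186

For a monomial Q ∝ y^3, x^2, fractional errors add in quadrature:
  (3·δy/y)² = (3×0.0427)² = 0.0164;  (2·δx/x)² = (2×0.0677)² = 0.0183
δQ/Q = √(0.0347) = 0.186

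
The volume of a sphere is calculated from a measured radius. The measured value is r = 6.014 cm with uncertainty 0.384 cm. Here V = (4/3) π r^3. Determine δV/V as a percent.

19.2%

V ∝ r^3, so δV/V = |3| · δr/r = 3 × 0.0639 = 0.192.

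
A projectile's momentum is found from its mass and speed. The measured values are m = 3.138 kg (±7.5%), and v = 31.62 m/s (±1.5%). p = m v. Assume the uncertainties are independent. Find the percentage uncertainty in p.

p is a product of powers, so relative uncertainties combine in quadrature:
  (1·δm/m)² = (1×0.0750)² = 0.00562;  (1·δv/v)² = (1×0.0150)² = 0.000225
δp/p = √(0.00585) = 0.0765

7.65%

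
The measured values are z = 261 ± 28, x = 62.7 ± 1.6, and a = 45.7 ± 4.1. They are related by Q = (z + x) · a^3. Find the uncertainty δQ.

8.74e+06

Let u = z + x = 324. δu = √(δz² + δx²) = √(784 + 2.56) = 28.0, so δu/u = 0.0866.
Q is then a monomial in u, a:
δQ/Q = √((δu/u)² + (3·δa/a)²) = √(0.00751 + 0.0724) = 0.283
Q = 3.09e+07, so δQ = 0.283 × 3.09e+07 = 8.74e+06.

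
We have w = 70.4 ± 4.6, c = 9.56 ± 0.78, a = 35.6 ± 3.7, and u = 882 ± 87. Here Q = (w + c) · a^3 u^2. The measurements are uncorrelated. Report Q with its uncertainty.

Let h = w + c = 80.0. δh = √(δw² + δc²) = √(21.2 + 0.608) = 4.67, so δh/h = 0.0583.
Q is then a monomial in h, a, u:
δQ/Q = √((δh/h)² + (3·δa/a)² + (2·δu/u)²) = √(0.00340 + 0.0972 + 0.0389) = 0.374
Q = 2.81e+12, so δQ = 0.374 × 2.81e+12 = 1.05e+12.

(2.81 ± 1.05) × 10^12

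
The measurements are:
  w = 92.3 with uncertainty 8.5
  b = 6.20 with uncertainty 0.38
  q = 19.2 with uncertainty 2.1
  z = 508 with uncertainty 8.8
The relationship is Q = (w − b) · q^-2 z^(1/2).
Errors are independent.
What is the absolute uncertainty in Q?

1.26

Let u = w − b = 86.1. δu = √(δw² + δb²) = √(72.2 + 0.144) = 8.51, so δu/u = 0.0988.
Q is then a monomial in u, q, z:
δQ/Q = √((δu/u)² + (-2·δq/q)² + (½·δz/z)²) = √(0.00977 + 0.0479 + 7.5e-05) = 0.240
Q = 5.26, so δQ = 0.240 × 5.26 = 1.26.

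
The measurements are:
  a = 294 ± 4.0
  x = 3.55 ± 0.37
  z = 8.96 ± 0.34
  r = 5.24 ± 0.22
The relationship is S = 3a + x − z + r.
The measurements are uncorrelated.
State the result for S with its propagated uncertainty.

882 ± 12.0

Each term contributes (cᵢ δxᵢ)² to (δS)²:
  (3·δa)² = 144;  (δx)² = 0.137;  (δz)² = 0.116;  (δr)² = 0.0484
δS = √(144) = 12.0
S = 882.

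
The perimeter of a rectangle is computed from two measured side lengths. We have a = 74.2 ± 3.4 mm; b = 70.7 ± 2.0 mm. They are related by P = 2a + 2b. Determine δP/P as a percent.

Sums and differences: (δP)² = Σ (cᵢ δxᵢ)².
  (2·δa)² = 46.2;  (2·δb)² = 16.0
δP = √(62.2) = 7.89 mm
P = 290 mm, so δP/P = 7.89/290 = 0.0272.

2.72%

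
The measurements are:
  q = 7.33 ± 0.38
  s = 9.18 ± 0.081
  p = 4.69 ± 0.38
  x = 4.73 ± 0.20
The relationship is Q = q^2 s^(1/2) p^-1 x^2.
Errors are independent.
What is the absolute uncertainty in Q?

122

Each factor contributes (exponent × relative error)² to (δQ/Q)²:
  (2·δq/q)² = (2×0.0518)² = 0.0108;  (½·δs/s)² = (0.5×0.00882)² = 1.95e-05;  (-1·δp/p)² = (-1×0.0810)² = 0.00656;  (2·δx/x)² = (2×0.0423)² = 0.00715
δQ/Q = √(0.0245) = 0.156
Q = 777, so δQ = 0.156 × 777 = 122.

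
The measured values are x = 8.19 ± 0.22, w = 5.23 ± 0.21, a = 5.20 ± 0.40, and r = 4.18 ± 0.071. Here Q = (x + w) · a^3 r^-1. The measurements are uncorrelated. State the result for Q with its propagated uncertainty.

451 ± 105

Let u = x + w = 13.4. δu = √(δx² + δw²) = √(0.0484 + 0.0441) = 0.304, so δu/u = 0.0227.
Q is then a monomial in u, a, r:
δQ/Q = √((δu/u)² + (3·δa/a)² + (-1·δr/r)²) = √(0.000514 + 0.0533 + 0.000289) = 0.233
Q = 451, so δQ = 0.233 × 451 = 105.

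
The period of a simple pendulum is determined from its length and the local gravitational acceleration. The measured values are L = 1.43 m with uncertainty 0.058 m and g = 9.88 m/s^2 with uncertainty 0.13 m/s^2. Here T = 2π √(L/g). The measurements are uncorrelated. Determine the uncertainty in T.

0.0510 s

Relative error in a monomial: (δT/T)² = Σ (nᵢ · δxᵢ/xᵢ)².
  (½·δL/L)² = (0.5×0.0406)² = 0.000411;  (−½·δg/g)² = (-0.5×0.0132)² = 4.33e-05
δT/T = √(0.000455) = 0.0213
T = 2.39 s, so δT = 0.0213 × 2.39 = 0.0510 s.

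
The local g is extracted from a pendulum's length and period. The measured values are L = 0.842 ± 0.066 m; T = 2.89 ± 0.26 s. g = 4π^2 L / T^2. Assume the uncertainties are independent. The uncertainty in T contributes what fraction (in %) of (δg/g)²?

84.0%

(δg/g)² = (1·δL/L)² + (-2·δT/T)²
  L term: (1×0.0784)² = 0.00614
  T term: (-2×0.0900)² = 0.0324
Total = 0.0385. Share from T = 0.0324/0.0385 = 0.840.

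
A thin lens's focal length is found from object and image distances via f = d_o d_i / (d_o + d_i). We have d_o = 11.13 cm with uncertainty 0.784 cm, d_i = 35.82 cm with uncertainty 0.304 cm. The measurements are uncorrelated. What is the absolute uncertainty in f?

0.457 cm

∂f/∂d_o = (d_i/(d_o+d_i))² = 0.582;  ∂f/∂d_i = (d_o/(d_o+d_i))² = 0.0562
δf = √((∂f/∂d_o · δd_o)² + (∂f/∂d_i · δd_i)²) = √(0.208 + 0.000292) = 0.457 cm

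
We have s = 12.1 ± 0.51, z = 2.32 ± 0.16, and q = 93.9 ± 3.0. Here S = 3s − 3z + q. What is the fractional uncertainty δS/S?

0.0276

Sums and differences: (δS)² = Σ (cᵢ δxᵢ)².
  (3·δs)² = 2.34;  (3·δz)² = 0.230;  (δq)² = 9.00
δS = √(11.6) = 3.40
S = 123, so δS/S = 3.40/123 = 0.0276.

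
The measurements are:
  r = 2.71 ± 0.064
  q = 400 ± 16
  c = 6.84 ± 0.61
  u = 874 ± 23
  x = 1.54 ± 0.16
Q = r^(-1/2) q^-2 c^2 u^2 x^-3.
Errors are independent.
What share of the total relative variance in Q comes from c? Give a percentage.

(δQ/Q)² = (−½·δr/r)² + (-2·δq/q)² + (2·δc/c)² + (2·δu/u)² + (-3·δx/x)²
  r term: (-0.5×0.0236)² = 0.000139
  q term: (-2×0.0400)² = 0.00640
  c term: (2×0.0892)² = 0.0318
  u term: (2×0.0263)² = 0.00277
  x term: (-3×0.104)² = 0.0971
Total = 0.138. Share from c = 0.0318/0.138 = 0.230.

23.0%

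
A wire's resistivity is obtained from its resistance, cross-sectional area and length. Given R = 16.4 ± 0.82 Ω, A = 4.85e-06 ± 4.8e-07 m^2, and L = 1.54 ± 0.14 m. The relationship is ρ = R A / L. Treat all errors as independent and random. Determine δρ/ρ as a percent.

Since ρ is a product/quotient, work with relative uncertainties:
  (1·δR/R)² = (1×0.0500)² = 0.00250;  (1·δA/A)² = (1×0.0990)² = 0.00979;  (-1·δL/L)² = (-1×0.0909)² = 0.00826
δρ/ρ = √(0.0206) = 0.143

14.3%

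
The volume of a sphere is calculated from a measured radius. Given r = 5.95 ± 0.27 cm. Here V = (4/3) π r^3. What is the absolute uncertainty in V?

120 cm^3

Products/powers → add relative errors in quadrature, weighted by exponent:
  (3·δr/r)² = (3×0.0454)² = 0.0185
δV/V = √(0.0185) = 0.136
V = 882 cm^3, so δV = 0.136 × 882 = 120 cm^3.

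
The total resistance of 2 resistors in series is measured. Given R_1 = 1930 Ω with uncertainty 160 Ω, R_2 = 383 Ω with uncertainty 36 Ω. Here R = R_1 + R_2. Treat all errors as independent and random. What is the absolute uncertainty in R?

R is a linear combination, so absolute uncertainties add in quadrature:
  (δR_1)² = 25600;  (δR_2)² = 1300
δR = √(26900) = 164 Ω

164 Ω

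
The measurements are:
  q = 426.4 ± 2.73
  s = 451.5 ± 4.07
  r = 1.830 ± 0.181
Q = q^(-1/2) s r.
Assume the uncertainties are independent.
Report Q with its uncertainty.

40.01 ± 3.98

Since Q is a product/quotient, work with relative uncertainties:
  (−½·δq/q)² = (-0.5×0.00640)² = 1.02e-05;  (1·δs/s)² = (1×0.00901)² = 8.13e-05;  (1·δr/r)² = (1×0.0989)² = 0.00978
δQ/Q = √(0.00987) = 0.0994
Q = 40.01, so δQ = 0.0994 × 40.01 = 3.98.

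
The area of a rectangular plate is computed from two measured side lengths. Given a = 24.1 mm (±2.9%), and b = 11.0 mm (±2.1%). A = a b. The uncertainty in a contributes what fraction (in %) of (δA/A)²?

65.6%

(δA/A)² = (1·δa/a)² + (1·δb/b)²
  a term: (1×0.0290)² = 0.000841
  b term: (1×0.0210)² = 0.000441
Total = 0.00128. Share from a = 0.000841/0.00128 = 0.656.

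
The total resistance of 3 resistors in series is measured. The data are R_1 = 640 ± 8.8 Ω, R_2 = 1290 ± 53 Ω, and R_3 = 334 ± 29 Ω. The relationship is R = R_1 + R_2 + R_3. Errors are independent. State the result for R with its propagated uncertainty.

2260 ± 61.1 Ω

Absolute uncertainties add in quadrature for a linear combination:
  (δR_1)² = 77.4;  (δR_2)² = 2810;  (δR_3)² = 841
δR = √(3730) = 61.1 Ω
R = 2260 Ω.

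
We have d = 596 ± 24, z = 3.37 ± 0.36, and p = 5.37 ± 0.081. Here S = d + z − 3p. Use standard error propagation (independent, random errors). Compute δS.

Each term contributes (cᵢ δxᵢ)² to (δS)²:
  (δd)² = 576;  (δz)² = 0.130;  (3·δp)² = 0.0590
δS = √(576) = 24.0

24.0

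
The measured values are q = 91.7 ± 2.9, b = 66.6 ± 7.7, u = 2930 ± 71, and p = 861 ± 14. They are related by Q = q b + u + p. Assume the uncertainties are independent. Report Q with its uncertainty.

Let w = q·b = 6110. δw/w = √((1·δq/q)² + (1·δb/b)²) = √(0.00100 + 0.0134) = 0.120, so δw = 732.
Q = w + u + p: δQ = √(δw² + δu² + δp²) = √(5.36e+05 + 5040 + 196) = 736
Q = 9900.

9900 ± 736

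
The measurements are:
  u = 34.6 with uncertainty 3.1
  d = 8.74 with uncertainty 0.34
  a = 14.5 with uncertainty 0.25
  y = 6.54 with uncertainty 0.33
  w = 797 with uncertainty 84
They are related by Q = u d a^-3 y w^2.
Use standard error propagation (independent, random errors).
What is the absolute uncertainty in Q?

1e+05

Products/powers → add relative errors in quadrature, weighted by exponent:
  (1·δu/u)² = (1×0.0896)² = 0.00803;  (1·δd/d)² = (1×0.0389)² = 0.00151;  (-3·δa/a)² = (-3×0.0172)² = 0.00268;  (1·δy/y)² = (1×0.0505)² = 0.00255;  (2·δw/w)² = (2×0.105)² = 0.0444
δQ/Q = √(0.0592) = 0.243
Q = 4.12e+05, so δQ = 0.243 × 4.12e+05 = 1e+05.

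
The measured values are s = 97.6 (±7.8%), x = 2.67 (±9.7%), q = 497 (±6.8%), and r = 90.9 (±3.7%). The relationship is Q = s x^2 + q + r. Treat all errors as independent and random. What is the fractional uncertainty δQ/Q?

Let p = s·x^2 = 696. δp/p = √((1·δs/s)² + (2·δx/x)²) = √(0.00608 + 0.0376) = 0.209, so δp = 145.
Q = p + q + r: δQ = √(δp² + δq² + δr²) = √(21200 + 1140 + 11.3) = 149
Q = 1280, so δQ/Q = 149/1280 = 0.116.

0.116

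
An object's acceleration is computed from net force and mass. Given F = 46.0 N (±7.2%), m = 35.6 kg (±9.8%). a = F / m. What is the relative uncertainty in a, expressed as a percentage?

Each factor contributes (exponent × relative error)² to (δa/a)²:
  (1·δF/F)² = (1×0.0720)² = 0.00518;  (-1·δm/m)² = (-1×0.0980)² = 0.00960
δa/a = √(0.0148) = 0.122

12.2%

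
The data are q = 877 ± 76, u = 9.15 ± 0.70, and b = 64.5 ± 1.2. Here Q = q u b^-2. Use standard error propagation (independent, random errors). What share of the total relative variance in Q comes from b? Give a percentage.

(δQ/Q)² = (1·δq/q)² + (1·δu/u)² + (-2·δb/b)²
  q term: (1×0.0867)² = 0.00751
  u term: (1×0.0765)² = 0.00585
  b term: (-2×0.0186)² = 0.00138
Total = 0.0147. Share from b = 0.00138/0.0147 = 0.0939.

9.39%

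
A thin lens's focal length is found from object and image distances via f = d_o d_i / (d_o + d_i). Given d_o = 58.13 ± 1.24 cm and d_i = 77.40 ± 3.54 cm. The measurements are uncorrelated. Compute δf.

0.767 cm

∂f/∂d_o = (d_i/(d_o+d_i))² = 0.326;  ∂f/∂d_i = (d_o/(d_o+d_i))² = 0.184
δf = √((∂f/∂d_o · δd_o)² + (∂f/∂d_i · δd_i)²) = √(0.164 + 0.424) = 0.767 cm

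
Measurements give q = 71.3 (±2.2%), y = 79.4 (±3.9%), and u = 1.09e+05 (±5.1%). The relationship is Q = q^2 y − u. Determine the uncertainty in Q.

24400

Let p = q^2·y = 4.04e+05. δp/p = √((2·δq/q)² + (1·δy/y)²) = √(0.00194 + 0.00152) = 0.0588, so δp = 23700.
Q = p − u: δQ = √(δp² + δu²) = √(5.63e+08 + 3.09e+07) = 24400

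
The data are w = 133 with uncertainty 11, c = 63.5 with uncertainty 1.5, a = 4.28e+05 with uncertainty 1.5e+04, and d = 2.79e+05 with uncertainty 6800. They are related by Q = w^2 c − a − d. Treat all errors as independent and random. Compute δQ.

1.88e+05

Let p = w^2·c = 1.12e+06. δp/p = √((2·δw/w)² + (1·δc/c)²) = √(0.0274 + 0.000558) = 0.167, so δp = 1.88e+05.
Q = p − a − d: δQ = √(δp² + δa² + δd²) = √(3.52e+10 + 2.25e+08 + 4.62e+07) = 1.88e+05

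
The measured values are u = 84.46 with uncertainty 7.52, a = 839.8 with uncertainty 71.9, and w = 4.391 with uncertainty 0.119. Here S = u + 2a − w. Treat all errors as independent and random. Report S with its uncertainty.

1760 ± 144

Sums and differences: (δS)² = Σ (cᵢ δxᵢ)².
  (δu)² = 56.6;  (2·δa)² = 20700;  (δw)² = 0.0142
δS = √(20700) = 144
S = 1760.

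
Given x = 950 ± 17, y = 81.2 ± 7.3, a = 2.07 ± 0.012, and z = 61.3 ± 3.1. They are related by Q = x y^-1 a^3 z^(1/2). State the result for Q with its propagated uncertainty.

Each factor contributes (exponent × relative error)² to (δQ/Q)²:
  (1·δx/x)² = (1×0.0179)² = 0.000320;  (-1·δy/y)² = (-1×0.0899)² = 0.00808;  (3·δa/a)² = (3×0.00580)² = 0.000302;  (½·δz/z)² = (0.5×0.0506)² = 0.000639
δQ/Q = √(0.00934) = 0.0967
Q = 812, so δQ = 0.0967 × 812 = 78.5.

812 ± 78.5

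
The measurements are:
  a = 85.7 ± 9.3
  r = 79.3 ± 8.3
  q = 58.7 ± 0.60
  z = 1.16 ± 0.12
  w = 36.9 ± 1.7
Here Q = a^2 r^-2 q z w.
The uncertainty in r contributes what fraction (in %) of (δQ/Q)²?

(δQ/Q)² = (2·δa/a)² + (-2·δr/r)² + (1·δq/q)² + (1·δz/z)² + (1·δw/w)²
  a term: (2×0.109)² = 0.0471
  r term: (-2×0.105)² = 0.0438
  q term: (1×0.0102)² = 0.000104
  z term: (1×0.103)² = 0.0107
  w term: (1×0.0461)² = 0.00212
Total = 0.104. Share from r = 0.0438/0.104 = 0.422.

42.2%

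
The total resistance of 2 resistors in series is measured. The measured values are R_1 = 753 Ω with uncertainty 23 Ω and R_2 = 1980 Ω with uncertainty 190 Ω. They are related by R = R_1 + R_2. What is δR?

Sums and differences: (δR)² = Σ (cᵢ δxᵢ)².
  (δR_1)² = 529;  (δR_2)² = 36100
δR = √(36600) = 191 Ω

191 Ω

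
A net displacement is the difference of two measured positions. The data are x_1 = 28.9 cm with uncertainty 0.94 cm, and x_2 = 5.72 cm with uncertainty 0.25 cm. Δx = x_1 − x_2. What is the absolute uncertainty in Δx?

0.973 cm

Sums and differences: (δΔx)² = Σ (cᵢ δxᵢ)².
  (δx_1)² = 0.884;  (δx_2)² = 0.0625
δΔx = √(0.946) = 0.973 cm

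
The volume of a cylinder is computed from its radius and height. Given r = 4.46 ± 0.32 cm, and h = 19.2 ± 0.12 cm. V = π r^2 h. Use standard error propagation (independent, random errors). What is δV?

172 cm^3

Each factor contributes (exponent × relative error)² to (δV/V)²:
  (2·δr/r)² = (2×0.0717)² = 0.0206;  (1·δh/h)² = (1×0.00625)² = 3.91e-05
δV/V = √(0.0206) = 0.144
V = 1200 cm^3, so δV = 0.144 × 1200 = 172 cm^3.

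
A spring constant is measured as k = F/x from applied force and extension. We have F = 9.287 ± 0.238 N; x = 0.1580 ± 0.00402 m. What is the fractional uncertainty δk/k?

0.0361

k is a product of powers, so relative uncertainties combine in quadrature:
  (1·δF/F)² = (1×0.0256)² = 0.000657;  (-1·δx/x)² = (-1×0.0254)² = 0.000647
δk/k = √(0.00130) = 0.0361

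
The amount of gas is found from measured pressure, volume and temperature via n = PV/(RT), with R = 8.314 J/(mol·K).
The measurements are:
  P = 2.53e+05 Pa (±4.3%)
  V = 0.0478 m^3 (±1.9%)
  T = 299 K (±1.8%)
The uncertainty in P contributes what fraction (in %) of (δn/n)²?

(δn/n)² = (1·δP/P)² + (1·δV/V)² + (-1·δT/T)²
  P term: (1×0.0430)² = 0.00185
  V term: (1×0.0190)² = 0.000361
  T term: (-1×0.0180)² = 0.000324
Total = 0.00253. Share from P = 0.00185/0.00253 = 0.730.

73.0%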